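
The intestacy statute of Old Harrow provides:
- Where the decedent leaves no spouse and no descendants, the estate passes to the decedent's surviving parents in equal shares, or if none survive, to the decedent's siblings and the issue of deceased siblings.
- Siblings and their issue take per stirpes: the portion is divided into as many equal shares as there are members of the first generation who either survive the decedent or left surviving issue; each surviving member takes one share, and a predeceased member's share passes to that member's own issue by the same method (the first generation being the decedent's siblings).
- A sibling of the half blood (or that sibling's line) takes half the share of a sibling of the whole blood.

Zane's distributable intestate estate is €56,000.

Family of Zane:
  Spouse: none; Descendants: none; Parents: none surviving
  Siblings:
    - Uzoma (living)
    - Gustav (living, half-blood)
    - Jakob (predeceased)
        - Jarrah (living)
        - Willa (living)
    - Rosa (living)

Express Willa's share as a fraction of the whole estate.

The entire €56,000 passes to the siblings and their issue.
Counting each half-blood sibling's line as half a unit, there are 7/2 units in €56,000, so one unit is €16,000. Whole-blood lines (Uzoma, Jakob, and Rosa) take €16,000 each; half-blood lines (Gustav) take €8,000 each.
Jakob's share (€16,000) is divided into 2 shares of €8,000: Jarrah and Willa each take €8,000.

Willa receives 1/7 of the estate.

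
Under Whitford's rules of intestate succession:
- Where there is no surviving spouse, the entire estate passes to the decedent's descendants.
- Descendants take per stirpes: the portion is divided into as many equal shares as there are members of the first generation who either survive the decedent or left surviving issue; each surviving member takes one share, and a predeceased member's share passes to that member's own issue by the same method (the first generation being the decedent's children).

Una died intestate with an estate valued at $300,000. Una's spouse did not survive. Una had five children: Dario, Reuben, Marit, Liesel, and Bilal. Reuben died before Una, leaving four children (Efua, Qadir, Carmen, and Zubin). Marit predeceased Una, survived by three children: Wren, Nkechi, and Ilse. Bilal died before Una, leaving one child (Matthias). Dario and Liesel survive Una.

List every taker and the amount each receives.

Dario: $60,000; Efua: $15,000; Qadir: $15,000; Carmen: $15,000; Zubin: $15,000; Wren: $20,000; Nkechi: $20,000; Ilse: $20,000; Liesel: $60,000; Matthias: $60,000

The entire $300,000 passes to the descendants.
That amount ($300,000) is divided into 5 shares of $60,000: Dario and Liesel each take $60,000; Reuben's $60,000 share passes to Reuben's issue; Marit's $60,000 share passes to Marit's issue; Bilal's $60,000 share passes to Bilal's issue.
Reuben's share ($60,000) is divided into 4 shares of $15,000: Efua, Qadir, Carmen, and Zubin each take $15,000.
Marit's share ($60,000) is divided into 3 shares of $20,000: Wren, Nkechi, and Ilse each take $20,000.
Bilal's share ($60,000) passes entirely to Matthias.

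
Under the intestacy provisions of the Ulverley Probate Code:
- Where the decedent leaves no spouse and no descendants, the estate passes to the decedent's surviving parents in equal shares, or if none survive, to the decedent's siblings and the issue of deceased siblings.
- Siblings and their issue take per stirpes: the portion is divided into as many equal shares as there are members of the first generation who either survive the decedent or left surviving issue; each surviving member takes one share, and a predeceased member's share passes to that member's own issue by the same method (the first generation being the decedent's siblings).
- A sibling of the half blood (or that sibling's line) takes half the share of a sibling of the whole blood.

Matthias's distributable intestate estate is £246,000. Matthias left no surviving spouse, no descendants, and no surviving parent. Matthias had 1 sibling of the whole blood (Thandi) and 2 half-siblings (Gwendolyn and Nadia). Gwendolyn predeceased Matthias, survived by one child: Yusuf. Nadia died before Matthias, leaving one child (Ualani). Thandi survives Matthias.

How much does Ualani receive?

Ualani receives £61,500.

The entire £246,000 passes to the siblings and their issue.
Counting each half-blood sibling's line as half a unit, there are 2 units in £246,000, so one unit is £123,000. Whole-blood lines (Thandi) take £123,000 each; half-blood lines (Gwendolyn and Nadia) take £61,500 each.
Gwendolyn's share (£61,500) passes entirely to Yusuf.
Nadia's share (£61,500) passes entirely to Ualani.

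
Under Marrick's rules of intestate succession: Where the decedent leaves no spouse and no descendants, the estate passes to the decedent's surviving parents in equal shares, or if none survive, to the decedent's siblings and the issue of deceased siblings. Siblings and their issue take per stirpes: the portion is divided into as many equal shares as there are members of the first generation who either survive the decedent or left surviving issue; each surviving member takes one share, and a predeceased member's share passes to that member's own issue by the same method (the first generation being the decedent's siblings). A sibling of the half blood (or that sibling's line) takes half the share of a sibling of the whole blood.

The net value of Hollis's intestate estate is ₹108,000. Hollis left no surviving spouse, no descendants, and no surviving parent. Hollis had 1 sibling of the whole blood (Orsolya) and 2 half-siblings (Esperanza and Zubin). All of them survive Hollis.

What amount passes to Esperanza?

Esperanza receives ₹27,000.

The entire ₹108,000 passes to the siblings and their issue.
Counting each half-blood sibling's line as half a unit, there are 2 units in ₹108,000, so one unit is ₹54,000. Whole-blood lines (Orsolya) take ₹54,000 each; half-blood lines (Esperanza and Zubin) take ₹27,000 each.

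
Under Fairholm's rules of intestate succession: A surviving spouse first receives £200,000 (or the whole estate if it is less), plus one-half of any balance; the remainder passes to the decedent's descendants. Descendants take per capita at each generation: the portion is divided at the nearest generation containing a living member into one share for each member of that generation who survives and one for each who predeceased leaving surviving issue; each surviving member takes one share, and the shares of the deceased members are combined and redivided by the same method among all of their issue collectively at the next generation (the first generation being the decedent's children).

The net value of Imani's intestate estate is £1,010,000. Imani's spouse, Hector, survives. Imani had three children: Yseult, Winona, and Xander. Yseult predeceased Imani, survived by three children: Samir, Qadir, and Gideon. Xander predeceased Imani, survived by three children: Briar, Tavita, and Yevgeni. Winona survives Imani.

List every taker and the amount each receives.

Hector first takes £200,000, leaving a balance of £810,000. Hector then takes one-half of the balance (£405,000), for a total of £605,000. The remaining £405,000 passes to the descendants.
The descendants' portion (£405,000) is divided at the children's generation into 3 shares of £135,000. Winona takes £135,000. The 2 shares of the deceased (Yseult and Xander) are combined into a pool of £270,000.
That pool (£270,000) is divided at the grandchildren's generation equally among Samir, Qadir, Gideon, Briar, Tavita, and Yevgeni: £45,000 each.

Hector: £605,000; Samir: £45,000; Qadir: £45,000; Gideon: £45,000; Winona: £135,000; Briar: £45,000; Tavita: £45,000; Yevgeni: £45,000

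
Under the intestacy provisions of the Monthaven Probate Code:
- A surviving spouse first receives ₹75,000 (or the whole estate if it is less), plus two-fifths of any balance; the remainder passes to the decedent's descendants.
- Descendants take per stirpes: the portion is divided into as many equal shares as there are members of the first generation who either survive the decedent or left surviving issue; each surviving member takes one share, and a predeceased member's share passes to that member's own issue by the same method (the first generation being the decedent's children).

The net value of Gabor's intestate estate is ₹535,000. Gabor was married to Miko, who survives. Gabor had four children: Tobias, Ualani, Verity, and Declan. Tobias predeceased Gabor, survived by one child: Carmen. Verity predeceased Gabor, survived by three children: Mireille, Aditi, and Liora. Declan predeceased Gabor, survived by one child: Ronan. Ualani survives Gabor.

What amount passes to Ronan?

Miko first takes ₹75,000, leaving a balance of ₹460,000. Miko then takes two-fifths of the balance (₹184,000), for a total of ₹259,000. The remaining ₹276,000 passes to the descendants.
The descendants' portion (₹276,000) is divided into 4 shares of ₹69,000: Ualani takes ₹69,000; Tobias's ₹69,000 share passes to Tobias's issue; Verity's ₹69,000 share passes to Verity's issue; Declan's ₹69,000 share passes to Declan's issue.
Tobias's share (₹69,000) passes entirely to Carmen.
Verity's share (₹69,000) is divided into 3 shares of ₹23,000: Mireille, Aditi, and Liora each take ₹23,000.
Declan's share (₹69,000) passes entirely to Ronan.

Ronan receives ₹69,000.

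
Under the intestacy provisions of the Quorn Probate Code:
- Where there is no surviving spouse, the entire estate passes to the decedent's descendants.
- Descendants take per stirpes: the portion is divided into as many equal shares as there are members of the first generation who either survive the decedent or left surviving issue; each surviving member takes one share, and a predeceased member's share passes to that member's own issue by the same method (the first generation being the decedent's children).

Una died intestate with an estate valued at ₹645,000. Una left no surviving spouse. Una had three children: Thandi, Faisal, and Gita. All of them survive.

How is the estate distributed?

The entire ₹645,000 passes to the descendants.
That amount (₹645,000) is divided into 3 shares of ₹215,000: Thandi, Faisal, and Gita each take ₹215,000.

Thandi: ₹215,000; Faisal: ₹215,000; Gita: ₹215,000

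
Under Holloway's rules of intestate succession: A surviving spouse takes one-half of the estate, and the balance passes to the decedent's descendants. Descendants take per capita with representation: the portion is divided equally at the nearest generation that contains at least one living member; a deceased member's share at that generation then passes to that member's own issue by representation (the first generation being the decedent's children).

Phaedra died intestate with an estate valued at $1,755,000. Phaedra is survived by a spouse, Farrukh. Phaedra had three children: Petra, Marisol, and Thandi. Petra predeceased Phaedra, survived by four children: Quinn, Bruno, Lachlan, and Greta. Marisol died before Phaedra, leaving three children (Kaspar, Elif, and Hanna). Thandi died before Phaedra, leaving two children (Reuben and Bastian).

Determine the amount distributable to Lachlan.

Lachlan receives $97,500.

Farrukh takes one-half of $1,755,000 = $877,500. The remaining $877,500 passes to the descendants.
No child survives, so the initial division is made at the grandchildren's generation.
The descendants' portion ($877,500) is divided into 9 shares of $97,500: Quinn, Bruno, Lachlan, Greta, Kaspar, Elif, Hanna, Reuben, and Bastian each take $97,500.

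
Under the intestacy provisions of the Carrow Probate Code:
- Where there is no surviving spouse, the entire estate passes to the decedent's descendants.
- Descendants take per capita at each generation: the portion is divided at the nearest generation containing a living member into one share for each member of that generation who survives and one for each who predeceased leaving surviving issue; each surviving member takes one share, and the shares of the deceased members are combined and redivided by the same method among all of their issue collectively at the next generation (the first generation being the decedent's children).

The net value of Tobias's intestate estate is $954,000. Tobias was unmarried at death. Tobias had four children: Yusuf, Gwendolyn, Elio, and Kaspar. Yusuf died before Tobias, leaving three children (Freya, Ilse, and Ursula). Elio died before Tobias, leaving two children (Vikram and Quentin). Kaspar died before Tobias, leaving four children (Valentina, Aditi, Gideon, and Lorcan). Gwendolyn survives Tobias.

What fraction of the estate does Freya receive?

The entire $954,000 passes to the descendants.
That amount ($954,000) is divided at the children's generation into 4 shares of $238,500. Gwendolyn takes $238,500. The 3 shares of the deceased (Yusuf, Elio, and Kaspar) are combined into a pool of $715,500.
That pool ($715,500) is divided at the grandchildren's generation equally among Freya, Ilse, Ursula, Vikram, Quentin, Valentina, Aditi, Gideon, and Lorcan: $79,500 each.

Freya receives 1/12 of the estate.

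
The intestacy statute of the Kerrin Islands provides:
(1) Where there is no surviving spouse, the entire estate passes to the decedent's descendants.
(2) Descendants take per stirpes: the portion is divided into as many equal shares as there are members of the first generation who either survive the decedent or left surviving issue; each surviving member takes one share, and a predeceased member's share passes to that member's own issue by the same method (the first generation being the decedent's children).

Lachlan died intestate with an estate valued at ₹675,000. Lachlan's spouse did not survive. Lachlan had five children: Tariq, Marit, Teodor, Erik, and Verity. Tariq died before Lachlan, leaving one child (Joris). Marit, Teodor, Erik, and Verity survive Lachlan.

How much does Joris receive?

Joris receives ₹135,000.

The entire ₹675,000 passes to the descendants.
That amount (₹675,000) is divided into 5 shares of ₹135,000: Marit, Teodor, Erik, and Verity each take ₹135,000; Tariq's ₹135,000 share passes to Tariq's issue.
Tariq's share (₹135,000) passes entirely to Joris.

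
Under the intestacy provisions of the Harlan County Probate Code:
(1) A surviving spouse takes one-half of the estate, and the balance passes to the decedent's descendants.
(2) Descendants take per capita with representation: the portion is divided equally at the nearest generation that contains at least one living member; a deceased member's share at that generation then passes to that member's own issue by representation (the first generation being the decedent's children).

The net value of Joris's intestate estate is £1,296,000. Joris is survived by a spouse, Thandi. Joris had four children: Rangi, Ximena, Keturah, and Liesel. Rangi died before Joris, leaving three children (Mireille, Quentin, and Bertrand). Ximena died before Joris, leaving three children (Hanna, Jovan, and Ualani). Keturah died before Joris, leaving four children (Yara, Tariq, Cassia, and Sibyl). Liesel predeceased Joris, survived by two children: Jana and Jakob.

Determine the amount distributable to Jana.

Thandi takes one-half of £1,296,000 = £648,000. The remaining £648,000 passes to the descendants.
No child survives, so the initial division is made at the grandchildren's generation.
The descendants' portion (£648,000) is divided into 12 shares of £54,000: Mireille, Quentin, Bertrand, Hanna, Jovan, Ualani, Yara, Tariq, Cassia, Sibyl, Jana, and Jakob each take £54,000.

Jana receives £54,000.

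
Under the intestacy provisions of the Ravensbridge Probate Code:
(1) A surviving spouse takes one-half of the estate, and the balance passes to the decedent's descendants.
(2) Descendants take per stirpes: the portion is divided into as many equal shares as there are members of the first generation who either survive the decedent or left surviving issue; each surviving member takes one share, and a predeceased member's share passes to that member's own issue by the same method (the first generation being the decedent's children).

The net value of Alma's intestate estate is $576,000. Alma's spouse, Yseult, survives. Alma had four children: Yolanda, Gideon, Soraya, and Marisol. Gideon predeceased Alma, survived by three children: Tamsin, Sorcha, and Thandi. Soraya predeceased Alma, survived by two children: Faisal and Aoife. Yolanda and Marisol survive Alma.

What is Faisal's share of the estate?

Faisal receives $36,000.

Yseult takes one-half of $576,000 = $288,000. The remaining $288,000 passes to the descendants.
The descendants' portion ($288,000) is divided into 4 shares of $72,000: Yolanda and Marisol each take $72,000; Gideon's $72,000 share passes to Gideon's issue; Soraya's $72,000 share passes to Soraya's issue.
Gideon's share ($72,000) is divided into 3 shares of $24,000: Tamsin, Sorcha, and Thandi each take $24,000.
Soraya's share ($72,000) is divided into 2 shares of $36,000: Faisal and Aoife each take $36,000.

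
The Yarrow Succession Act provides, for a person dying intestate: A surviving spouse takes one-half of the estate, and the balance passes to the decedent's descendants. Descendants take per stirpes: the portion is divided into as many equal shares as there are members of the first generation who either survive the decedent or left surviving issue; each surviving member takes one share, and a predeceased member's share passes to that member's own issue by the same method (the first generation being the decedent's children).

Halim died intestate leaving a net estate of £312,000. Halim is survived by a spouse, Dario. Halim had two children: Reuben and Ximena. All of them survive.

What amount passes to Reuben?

Reuben receives £78,000.

Dario takes one-half of £312,000 = £156,000. The remaining £156,000 passes to the descendants.
The descendants' portion (£156,000) is divided into 2 shares of £78,000: Reuben and Ximena each take £78,000.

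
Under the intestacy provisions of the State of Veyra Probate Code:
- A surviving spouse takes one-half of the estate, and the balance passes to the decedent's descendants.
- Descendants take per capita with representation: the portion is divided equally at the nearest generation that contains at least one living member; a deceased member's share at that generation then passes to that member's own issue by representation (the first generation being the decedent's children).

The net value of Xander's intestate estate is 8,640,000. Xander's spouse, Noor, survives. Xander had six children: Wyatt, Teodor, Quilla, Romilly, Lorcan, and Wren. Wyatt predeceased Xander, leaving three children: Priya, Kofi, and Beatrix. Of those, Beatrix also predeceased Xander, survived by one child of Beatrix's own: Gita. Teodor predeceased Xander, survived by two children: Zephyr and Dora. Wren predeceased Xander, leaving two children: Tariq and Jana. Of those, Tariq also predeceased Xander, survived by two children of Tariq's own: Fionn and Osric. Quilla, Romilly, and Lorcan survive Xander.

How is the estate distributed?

Noor takes one-half of 8,640,000 = 4,320,000. The remaining 4,320,000 passes to the descendants.
The descendants' portion (4,320,000) is divided into 6 shares of 720,000: Quilla, Romilly, and Lorcan each take 720,000; Wyatt's 720,000 share passes to Wyatt's issue; Teodor's 720,000 share passes to Teodor's issue; Wren's 720,000 share passes to Wren's issue.
Wyatt's share (720,000) is divided into 3 shares of 240,000: Priya and Kofi each take 240,000; Beatrix's 240,000 share passes to Beatrix's issue.
Beatrix's share (240,000) passes entirely to Gita.
Teodor's share (720,000) is divided into 2 shares of 360,000: Zephyr and Dora each take 360,000.
Wren's share (720,000) is divided into 2 shares of 360,000: Jana takes 360,000; Tariq's 360,000 share passes to Tariq's issue.
Tariq's share (360,000) is divided into 2 shares of 180,000: Fionn and Osric each take 180,000.

Noor: 4,320,000; Priya: 240,000; Kofi: 240,000; Gita: 240,000; Zephyr: 360,000; Dora: 360,000; Quilla: 720,000; Romilly: 720,000; Lorcan: 720,000; Fionn: 180,000; Osric: 180,000; Jana: 360,000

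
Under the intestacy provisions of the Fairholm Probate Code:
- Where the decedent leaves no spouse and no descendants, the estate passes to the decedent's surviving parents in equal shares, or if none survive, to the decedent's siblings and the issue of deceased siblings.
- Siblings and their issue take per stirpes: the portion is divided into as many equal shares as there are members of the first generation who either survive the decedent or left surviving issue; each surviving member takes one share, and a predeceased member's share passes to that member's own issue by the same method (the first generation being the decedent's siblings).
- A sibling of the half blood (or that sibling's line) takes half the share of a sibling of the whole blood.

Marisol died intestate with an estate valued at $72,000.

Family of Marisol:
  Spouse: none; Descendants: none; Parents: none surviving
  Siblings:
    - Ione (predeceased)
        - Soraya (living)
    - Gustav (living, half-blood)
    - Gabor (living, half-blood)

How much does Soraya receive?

The entire $72,000 passes to the siblings and their issue.
Counting each half-blood sibling's line as half a unit, there are 2 units in $72,000, so one unit is $36,000. Whole-blood lines (Ione) take $36,000 each; half-blood lines (Gustav and Gabor) take $18,000 each.
Ione's share ($36,000) passes entirely to Soraya.

Soraya receives $36,000.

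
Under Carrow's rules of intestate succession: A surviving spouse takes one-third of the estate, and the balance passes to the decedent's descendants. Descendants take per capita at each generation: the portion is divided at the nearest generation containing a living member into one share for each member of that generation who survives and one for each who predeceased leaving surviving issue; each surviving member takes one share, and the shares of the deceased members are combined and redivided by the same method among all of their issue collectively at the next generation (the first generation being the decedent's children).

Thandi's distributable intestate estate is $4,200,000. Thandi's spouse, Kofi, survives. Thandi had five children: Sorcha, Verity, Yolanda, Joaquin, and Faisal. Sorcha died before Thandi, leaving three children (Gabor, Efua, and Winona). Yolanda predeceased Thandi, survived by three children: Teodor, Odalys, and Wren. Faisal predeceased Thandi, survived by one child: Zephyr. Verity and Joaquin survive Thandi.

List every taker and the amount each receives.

Kofi takes one-third of $4,200,000 = $1,400,000. The remaining $2,800,000 passes to the descendants.
The descendants' portion ($2,800,000) is divided at the children's generation into 5 shares of $560,000. Verity and Joaquin each take $560,000. The 3 shares of the deceased (Sorcha, Yolanda, and Faisal) are combined into a pool of $1,680,000.
That pool ($1,680,000) is divided at the grandchildren's generation equally among Gabor, Efua, Winona, Teodor, Odalys, Wren, and Zephyr: $240,000 each.

Kofi: $1,400,000; Gabor: $240,000; Efua: $240,000; Winona: $240,000; Verity: $560,000; Teodor: $240,000; Odalys: $240,000; Wren: $240,000; Joaquin: $560,000; Zephyr: $240,000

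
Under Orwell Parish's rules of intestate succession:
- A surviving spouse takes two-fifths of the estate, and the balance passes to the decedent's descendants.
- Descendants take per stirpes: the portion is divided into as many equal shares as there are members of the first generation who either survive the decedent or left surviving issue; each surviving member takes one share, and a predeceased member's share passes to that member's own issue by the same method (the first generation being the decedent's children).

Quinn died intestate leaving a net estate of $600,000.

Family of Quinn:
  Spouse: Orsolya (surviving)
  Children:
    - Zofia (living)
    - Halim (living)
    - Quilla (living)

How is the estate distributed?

Orsolya: $240,000; Zofia: $120,000; Halim: $120,000; Quilla: $120,000

Orsolya takes two-fifths of $600,000 = $240,000. The remaining $360,000 passes to the descendants.
The descendants' portion ($360,000) is divided into 3 shares of $120,000: Zofia, Halim, and Quilla each take $120,000.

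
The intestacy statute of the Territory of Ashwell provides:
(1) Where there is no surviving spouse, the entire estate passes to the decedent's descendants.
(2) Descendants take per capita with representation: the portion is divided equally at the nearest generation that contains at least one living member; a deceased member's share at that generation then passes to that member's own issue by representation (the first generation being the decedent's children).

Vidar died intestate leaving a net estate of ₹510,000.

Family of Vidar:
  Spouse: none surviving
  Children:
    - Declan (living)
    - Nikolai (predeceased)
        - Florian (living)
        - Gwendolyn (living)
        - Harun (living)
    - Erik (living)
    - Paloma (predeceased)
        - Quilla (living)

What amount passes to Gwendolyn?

Gwendolyn receives ₹42,500.

The entire ₹510,000 passes to the descendants.
That amount (₹510,000) is divided into 4 shares of ₹127,500: Declan and Erik each take ₹127,500; Nikolai's ₹127,500 share passes to Nikolai's issue; Paloma's ₹127,500 share passes to Paloma's issue.
Nikolai's share (₹127,500) is divided into 3 shares of ₹42,500: Florian, Gwendolyn, and Harun each take ₹42,500.
Paloma's share (₹127,500) passes entirely to Quilla.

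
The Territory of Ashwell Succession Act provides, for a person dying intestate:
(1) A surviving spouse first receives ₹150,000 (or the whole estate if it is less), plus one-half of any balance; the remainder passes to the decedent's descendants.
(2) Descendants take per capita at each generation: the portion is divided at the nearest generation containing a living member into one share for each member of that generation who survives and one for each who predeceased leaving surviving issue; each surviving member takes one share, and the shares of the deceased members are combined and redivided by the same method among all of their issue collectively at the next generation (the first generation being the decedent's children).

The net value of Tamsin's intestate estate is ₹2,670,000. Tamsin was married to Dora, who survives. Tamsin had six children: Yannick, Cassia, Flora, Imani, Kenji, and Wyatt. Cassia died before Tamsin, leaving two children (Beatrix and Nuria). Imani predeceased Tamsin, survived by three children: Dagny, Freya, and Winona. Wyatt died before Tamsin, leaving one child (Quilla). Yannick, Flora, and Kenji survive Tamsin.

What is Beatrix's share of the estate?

Beatrix receives ₹105,000.

Dora first takes ₹150,000, leaving a balance of ₹2,520,000. Dora then takes one-half of the balance (₹1,260,000), for a total of ₹1,410,000. The remaining ₹1,260,000 passes to the descendants.
The descendants' portion (₹1,260,000) is divided at the children's generation into 6 shares of ₹210,000. Yannick, Flora, and Kenji each take ₹210,000. The 3 shares of the deceased (Cassia, Imani, and Wyatt) are combined into a pool of ₹630,000.
That pool (₹630,000) is divided at the grandchildren's generation equally among Beatrix, Nuria, Dagny, Freya, Winona, and Quilla: ₹105,000 each.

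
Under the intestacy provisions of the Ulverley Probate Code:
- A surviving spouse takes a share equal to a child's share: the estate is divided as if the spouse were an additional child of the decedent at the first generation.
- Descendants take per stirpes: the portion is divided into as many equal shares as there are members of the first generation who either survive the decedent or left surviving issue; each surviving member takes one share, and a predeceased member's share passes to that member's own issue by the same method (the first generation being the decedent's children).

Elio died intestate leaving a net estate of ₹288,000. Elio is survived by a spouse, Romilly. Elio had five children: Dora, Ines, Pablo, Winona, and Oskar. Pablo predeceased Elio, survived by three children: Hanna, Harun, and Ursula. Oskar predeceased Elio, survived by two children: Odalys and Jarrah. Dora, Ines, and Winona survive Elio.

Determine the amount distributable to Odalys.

The spouse counts as an additional share at the children's level, so there are 6 primary shares of ₹48,000. Romilly takes one such share (₹48,000).
The children's combined portion (₹240,000) is divided into 5 shares of ₹48,000: Dora, Ines, and Winona each take ₹48,000; Pablo's ₹48,000 share passes to Pablo's issue; Oskar's ₹48,000 share passes to Oskar's issue.
Pablo's share (₹48,000) is divided into 3 shares of ₹16,000: Hanna, Harun, and Ursula each take ₹16,000.
Oskar's share (₹48,000) is divided into 2 shares of ₹24,000: Odalys and Jarrah each take ₹24,000.

Odalys receives ₹24,000.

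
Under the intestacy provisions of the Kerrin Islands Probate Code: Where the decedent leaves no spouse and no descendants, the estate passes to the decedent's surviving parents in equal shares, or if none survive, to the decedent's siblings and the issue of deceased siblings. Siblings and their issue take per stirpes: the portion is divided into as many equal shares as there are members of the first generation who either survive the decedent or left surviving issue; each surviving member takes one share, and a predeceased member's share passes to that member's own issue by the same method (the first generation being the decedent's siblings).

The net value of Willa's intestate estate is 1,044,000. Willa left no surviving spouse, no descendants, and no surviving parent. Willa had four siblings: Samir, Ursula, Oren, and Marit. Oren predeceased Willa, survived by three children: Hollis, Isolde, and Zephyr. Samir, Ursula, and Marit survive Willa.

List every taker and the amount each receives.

The entire 1,044,000 passes to the siblings and their issue.
That amount (1,044,000) is divided into 4 shares of 261,000: Samir, Ursula, and Marit each take 261,000; Oren's 261,000 share passes to Oren's issue.
Oren's share (261,000) is divided into 3 shares of 87,000: Hollis, Isolde, and Zephyr each take 87,000.

Samir: 261,000; Ursula: 261,000; Hollis: 87,000; Isolde: 87,000; Zephyr: 87,000; Marit: 261,000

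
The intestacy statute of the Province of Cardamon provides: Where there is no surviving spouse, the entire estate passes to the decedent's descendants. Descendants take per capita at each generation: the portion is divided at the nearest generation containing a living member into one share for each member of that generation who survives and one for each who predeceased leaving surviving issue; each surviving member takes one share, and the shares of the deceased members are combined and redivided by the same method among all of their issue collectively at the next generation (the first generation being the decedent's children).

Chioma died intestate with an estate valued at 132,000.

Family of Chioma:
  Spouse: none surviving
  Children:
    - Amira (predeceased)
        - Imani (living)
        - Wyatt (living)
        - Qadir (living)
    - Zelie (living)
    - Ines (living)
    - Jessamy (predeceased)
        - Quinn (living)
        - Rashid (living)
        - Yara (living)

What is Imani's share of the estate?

The entire 132,000 passes to the descendants.
That amount (132,000) is divided at the children's generation into 4 shares of 33,000. Zelie and Ines each take 33,000. The 2 shares of the deceased (Amira and Jessamy) are combined into a pool of 66,000.
That pool (66,000) is divided at the grandchildren's generation equally among Imani, Wyatt, Qadir, Quinn, Rashid, and Yara: 11,000 each.

Imani receives 11,000.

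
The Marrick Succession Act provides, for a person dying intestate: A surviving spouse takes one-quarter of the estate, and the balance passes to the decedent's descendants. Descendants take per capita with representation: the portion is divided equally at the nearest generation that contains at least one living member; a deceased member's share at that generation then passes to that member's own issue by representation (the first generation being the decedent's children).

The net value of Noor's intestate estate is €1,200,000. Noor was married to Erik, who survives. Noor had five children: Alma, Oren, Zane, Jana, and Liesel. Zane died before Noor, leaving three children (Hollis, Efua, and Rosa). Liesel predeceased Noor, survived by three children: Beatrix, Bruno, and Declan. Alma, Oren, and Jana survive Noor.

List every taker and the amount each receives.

Erik takes one-quarter of €1,200,000 = €300,000. The remaining €900,000 passes to the descendants.
The descendants' portion (€900,000) is divided into 5 shares of €180,000: Alma, Oren, and Jana each take €180,000; Zane's €180,000 share passes to Zane's issue; Liesel's €180,000 share passes to Liesel's issue.
Zane's share (€180,000) is divided into 3 shares of €60,000: Hollis, Efua, and Rosa each take €60,000.
Liesel's share (€180,000) is divided into 3 shares of €60,000: Beatrix, Bruno, and Declan each take €60,000.

Erik: €300,000; Alma: €180,000; Oren: €180,000; Hollis: €60,000; Efua: €60,000; Rosa: €60,000; Jana: €180,000; Beatrix: €60,000; Bruno: €60,000; Declan: €60,000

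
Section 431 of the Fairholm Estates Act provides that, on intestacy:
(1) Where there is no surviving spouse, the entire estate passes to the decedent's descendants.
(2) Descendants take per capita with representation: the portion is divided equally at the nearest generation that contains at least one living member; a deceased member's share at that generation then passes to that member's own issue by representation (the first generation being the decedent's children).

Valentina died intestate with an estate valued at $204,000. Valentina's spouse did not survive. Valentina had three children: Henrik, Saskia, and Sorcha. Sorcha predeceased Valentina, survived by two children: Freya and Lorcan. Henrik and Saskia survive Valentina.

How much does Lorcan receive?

Lorcan receives $34,000.

The entire $204,000 passes to the descendants.
That amount ($204,000) is divided into 3 shares of $68,000: Henrik and Saskia each take $68,000; Sorcha's $68,000 share passes to Sorcha's issue.
Sorcha's share ($68,000) is divided into 2 shares of $34,000: Freya and Lorcan each take $34,000.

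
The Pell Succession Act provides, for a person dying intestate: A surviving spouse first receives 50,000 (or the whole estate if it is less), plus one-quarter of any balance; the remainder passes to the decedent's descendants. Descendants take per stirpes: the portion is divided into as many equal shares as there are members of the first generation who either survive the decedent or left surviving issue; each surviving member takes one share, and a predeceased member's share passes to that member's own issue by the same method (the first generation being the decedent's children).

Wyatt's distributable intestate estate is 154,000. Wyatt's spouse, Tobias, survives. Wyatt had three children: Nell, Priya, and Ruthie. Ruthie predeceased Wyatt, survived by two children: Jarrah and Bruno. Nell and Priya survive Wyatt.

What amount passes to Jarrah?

Jarrah receives 13,000.

Tobias first takes 50,000, leaving a balance of 104,000. Tobias then takes one-quarter of the balance (26,000), for a total of 76,000. The remaining 78,000 passes to the descendants.
The descendants' portion (78,000) is divided into 3 shares of 26,000: Nell and Priya each take 26,000; Ruthie's 26,000 share passes to Ruthie's issue.
Ruthie's share (26,000) is divided into 2 shares of 13,000: Jarrah and Bruno each take 13,000.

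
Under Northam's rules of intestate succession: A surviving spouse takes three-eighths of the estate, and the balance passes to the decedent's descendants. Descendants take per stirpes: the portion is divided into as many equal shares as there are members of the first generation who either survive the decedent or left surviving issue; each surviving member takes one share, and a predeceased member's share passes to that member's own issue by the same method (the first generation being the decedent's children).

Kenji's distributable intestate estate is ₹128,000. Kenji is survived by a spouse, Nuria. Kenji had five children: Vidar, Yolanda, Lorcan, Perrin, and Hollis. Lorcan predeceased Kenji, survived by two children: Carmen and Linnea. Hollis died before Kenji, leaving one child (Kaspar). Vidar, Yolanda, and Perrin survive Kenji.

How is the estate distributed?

Nuria: ₹48,000; Vidar: ₹16,000; Yolanda: ₹16,000; Carmen: ₹8,000; Linnea: ₹8,000; Perrin: ₹16,000; Kaspar: ₹16,000

Nuria takes three-eighths of ₹128,000 = ₹48,000. The remaining ₹80,000 passes to the descendants.
The descendants' portion (₹80,000) is divided into 5 shares of ₹16,000: Vidar, Yolanda, and Perrin each take ₹16,000; Lorcan's ₹16,000 share passes to Lorcan's issue; Hollis's ₹16,000 share passes to Hollis's issue.
Lorcan's share (₹16,000) is divided into 2 shares of ₹8,000: Carmen and Linnea each take ₹8,000.
Hollis's share (₹16,000) passes entirely to Kaspar.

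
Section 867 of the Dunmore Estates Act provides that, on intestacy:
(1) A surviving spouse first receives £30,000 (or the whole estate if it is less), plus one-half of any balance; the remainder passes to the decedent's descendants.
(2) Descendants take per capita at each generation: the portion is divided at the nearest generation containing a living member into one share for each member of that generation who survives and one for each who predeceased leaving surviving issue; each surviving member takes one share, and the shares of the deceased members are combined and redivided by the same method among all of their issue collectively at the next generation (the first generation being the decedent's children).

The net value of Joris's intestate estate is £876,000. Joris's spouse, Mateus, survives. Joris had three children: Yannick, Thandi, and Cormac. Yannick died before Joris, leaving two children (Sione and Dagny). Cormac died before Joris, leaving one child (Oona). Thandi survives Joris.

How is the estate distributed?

Mateus first takes £30,000, leaving a balance of £846,000. Mateus then takes one-half of the balance (£423,000), for a total of £453,000. The remaining £423,000 passes to the descendants.
The descendants' portion (£423,000) is divided at the children's generation into 3 shares of £141,000. Thandi takes £141,000. The 2 shares of the deceased (Yannick and Cormac) are combined into a pool of £282,000.
That pool (£282,000) is divided at the grandchildren's generation equally among Sione, Dagny, and Oona: £94,000 each.

Mateus: £453,000; Sione: £94,000; Dagny: £94,000; Thandi: £141,000; Oona: £94,000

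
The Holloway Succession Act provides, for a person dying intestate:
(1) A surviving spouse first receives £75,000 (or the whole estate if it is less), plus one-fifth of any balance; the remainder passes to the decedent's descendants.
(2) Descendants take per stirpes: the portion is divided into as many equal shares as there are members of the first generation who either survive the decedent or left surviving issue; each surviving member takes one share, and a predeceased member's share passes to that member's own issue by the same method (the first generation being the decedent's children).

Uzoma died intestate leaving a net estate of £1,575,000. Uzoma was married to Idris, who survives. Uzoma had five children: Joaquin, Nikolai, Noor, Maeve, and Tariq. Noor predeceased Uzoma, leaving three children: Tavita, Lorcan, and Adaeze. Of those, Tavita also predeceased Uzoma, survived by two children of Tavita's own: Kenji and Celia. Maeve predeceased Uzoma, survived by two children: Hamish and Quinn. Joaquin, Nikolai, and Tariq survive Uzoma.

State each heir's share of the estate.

Idris first takes £75,000, leaving a balance of £1,500,000. Idris then takes one-fifth of the balance (£300,000), for a total of £375,000. The remaining £1,200,000 passes to the descendants.
The descendants' portion (£1,200,000) is divided into 5 shares of £240,000: Joaquin, Nikolai, and Tariq each take £240,000; Noor's £240,000 share passes to Noor's issue; Maeve's £240,000 share passes to Maeve's issue.
Noor's share (£240,000) is divided into 3 shares of £80,000: Lorcan and Adaeze each take £80,000; Tavita's £80,000 share passes to Tavita's issue.
Tavita's share (£80,000) is divided into 2 shares of £40,000: Kenji and Celia each take £40,000.
Maeve's share (£240,000) is divided into 2 shares of £120,000: Hamish and Quinn each take £120,000.

Idris: £375,000; Joaquin: £240,000; Nikolai: £240,000; Kenji: £40,000; Celia: £40,000; Lorcan: £80,000; Adaeze: £80,000; Hamish: £120,000; Quinn: £120,000; Tariq: £240,000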